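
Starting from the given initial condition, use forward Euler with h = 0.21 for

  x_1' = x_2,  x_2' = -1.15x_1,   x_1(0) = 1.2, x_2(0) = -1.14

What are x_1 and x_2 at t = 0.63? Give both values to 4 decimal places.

0.3114, -1.8213

Euler on (x_1,x_2): x_1_{n+1} = x_1_n + h·x_1', x_2_{n+1} = x_2_n + h·x_2'.
0.000000: (1.200000, -1.140000); f=(-1.140000, -1.380000) → (0.960600, -1.429800)
0.210000: (0.960600, -1.429800); f=(-1.429800, -1.104690) → (0.660342, -1.661785)
0.420000: (0.660342, -1.661785); f=(-1.661785, -0.759393) → (0.311367, -1.821257)
(x_1(0.63), x_2(0.63)) ≈ (0.3114, -1.8213)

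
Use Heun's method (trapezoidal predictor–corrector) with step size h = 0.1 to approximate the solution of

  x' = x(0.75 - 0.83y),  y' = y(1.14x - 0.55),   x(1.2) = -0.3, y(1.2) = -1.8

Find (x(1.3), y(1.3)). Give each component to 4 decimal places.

-0.3724, -1.6403

Heun on (x,y): k1 = f(t_n, state_n); k2 = f(t_n + h, state_n + h·k1); state_{n+1} = state_n + (h/2)·(k1 + k2).
1.200000: (-0.300000, -1.800000)
  k1 = (-0.673200, 1.605600)
  predictor → (-0.367320, -1.639440)
  k2 = (-0.775315, 1.588199)
  → (-0.372426, -1.640310)
(x(1.3), y(1.3)) ≈ (-0.3724, -1.6403)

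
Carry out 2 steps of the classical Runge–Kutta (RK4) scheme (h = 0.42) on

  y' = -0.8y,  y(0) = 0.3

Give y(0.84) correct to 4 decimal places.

0.1532

RK4: k1 = f(t_n, y_n); k2 = f(t_n + h/2, y_n + (h/2)·k1); k3 = f(t_n + h/2, y_n + (h/2)·k2); k4 = f(t_n + h, y_n + h·k3); y_{n+1} = y_n + (h/6)·(k1 + 2k2 + 2k3 + k4).
t=0.000000, y=0.300000:
  k1 = f(0.000000, 0.300000) = -0.240000
  k2 = f(0.210000, 0.249600) = -0.199680
  k3 = f(0.210000, 0.258067) = -0.206454
  k4 = f(0.420000, 0.213289) = -0.170632
  y ← 0.300000 + (0.42/6)·(k1 + 2k2 + 2k3 + k4) = 0.214397
t=0.420000, y=0.214397:
  k1 = f(0.420000, 0.214397) = -0.171518
  k2 = f(0.630000, 0.178378) = -0.142703
  k3 = f(0.630000, 0.184430) = -0.147544
  k4 = f(0.840000, 0.152429) = -0.121943
  y ← 0.214397 + (0.42/6)·(k1 + 2k2 + 2k3 + k4) = 0.153220
y(0.84) ≈ 0.1532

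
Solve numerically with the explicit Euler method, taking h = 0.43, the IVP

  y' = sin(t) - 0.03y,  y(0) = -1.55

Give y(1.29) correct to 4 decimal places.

-0.9880

Euler: y_{n+1} = y_n + h·f(t_n, y_n).
t=0.000000, y=-1.550000: f=0.046500 → y ← -1.550000 + 0.43·0.046500 = -1.530005
t=0.430000, y=-1.530005: f=0.462771 → y ← -1.530005 + 0.43·0.462771 = -1.331013
t=0.860000, y=-1.331013: f=0.797773 → y ← -1.331013 + 0.43·0.797773 = -0.987971
y(1.29) ≈ -0.9880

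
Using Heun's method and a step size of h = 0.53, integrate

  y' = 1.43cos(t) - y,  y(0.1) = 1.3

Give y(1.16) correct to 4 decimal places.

Heun: k1 = f(t_n, y_n); k2 = f(t_n + h, y_n + h·k1); y_{n+1} = y_n + (h/2)·(k1 + k2).
t=0.100000, y=1.300000:
  k1 = f(0.100000, 1.300000) = 0.122856
  k2 = f(0.630000, 1.365114) = -0.209634
  y ← 1.300000 + (0.53/2)·(0.122856 + (-0.209634)) = 1.277004
t=0.630000, y=1.277004:
  k1 = f(0.630000, 1.277004) = -0.121524
  k2 = f(1.160000, 1.212596) = -0.641540
  y ← 1.277004 + (0.53/2)·(-0.121524 + (-0.641540)) = 1.074792
y(1.16) ≈ 1.0748

1.0748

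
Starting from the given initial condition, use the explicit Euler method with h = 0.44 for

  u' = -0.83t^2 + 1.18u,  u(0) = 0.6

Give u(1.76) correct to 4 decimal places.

Euler: u_{n+1} = u_n + h·f(t_n, u_n).
t=0.000000, u=0.600000: f=0.708000 → u ← 0.600000 + 0.44·0.708000 = 0.911520
t=0.440000, u=0.911520: f=0.914906 → u ← 0.911520 + 0.44·0.914906 = 1.314078
t=0.880000, u=1.314078: f=0.907861 → u ← 1.314078 + 0.44·0.907861 = 1.713537
t=1.320000, u=1.713537: f=0.575782 → u ← 1.713537 + 0.44·0.575782 = 1.966881
u(1.76) ≈ 1.9669

1.9669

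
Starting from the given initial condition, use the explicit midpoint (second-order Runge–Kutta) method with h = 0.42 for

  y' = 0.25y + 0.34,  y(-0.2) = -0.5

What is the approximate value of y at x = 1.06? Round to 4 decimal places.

Midpoint: k1 = f(x_n, y_n); k2 = f(x_n + h/2, y_n + (h/2)·k1); y_{n+1} = y_n + h·k2.
x=-0.200000, y=-0.500000:
  k1 = f(-0.200000, -0.500000) = 0.215000
  k2 = f(0.010000, -0.454850) = 0.226288
  y ← -0.500000 + 0.42·0.226288 = -0.404959
x=0.220000, y=-0.404959:
  k1 = f(0.220000, -0.404959) = 0.238760
  k2 = f(0.430000, -0.354820) = 0.251295
  y ← -0.404959 + 0.42·0.251295 = -0.299415
x=0.640000, y=-0.299415:
  k1 = f(0.640000, -0.299415) = 0.265146
  k2 = f(0.850000, -0.243735) = 0.279066
  y ← -0.299415 + 0.42·0.279066 = -0.182207
y(1.06) ≈ -0.1822

-0.1822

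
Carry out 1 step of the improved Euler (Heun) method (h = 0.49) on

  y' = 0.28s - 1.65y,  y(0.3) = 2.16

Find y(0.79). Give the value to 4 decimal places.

Heun: k1 = f(s_n, y_n); k2 = f(s_n + h, y_n + h·k1); y_{n+1} = y_n + (h/2)·(k1 + k2).
s=0.300000, y=2.160000:
  k1 = f(0.300000, 2.160000) = -3.480000
  k2 = f(0.790000, 0.454800) = -0.529220
  y ← 2.160000 + (0.49/2)·(-3.480000 + (-0.529220)) = 1.177741
y(0.79) ≈ 1.1777

1.1777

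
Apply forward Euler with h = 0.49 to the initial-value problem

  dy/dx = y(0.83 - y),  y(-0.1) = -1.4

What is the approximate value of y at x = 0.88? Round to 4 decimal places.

-8.3273

Euler: y_{n+1} = y_n + h·f(x_n, y_n).
x=-0.100000, y=-1.400000: f=-3.122000 → y ← -1.400000 + 0.49·(-3.122000) = -2.929780
x=0.390000, y=-2.929780: f=-11.015328 → y ← -2.929780 + 0.49·(-11.015328) = -8.327291
y(0.88) ≈ -8.3273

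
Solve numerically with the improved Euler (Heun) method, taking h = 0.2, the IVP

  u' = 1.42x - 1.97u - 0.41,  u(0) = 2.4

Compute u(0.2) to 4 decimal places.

Heun: k1 = f(x_n, u_n); k2 = f(x_n + h, u_n + h·k1); u_{n+1} = u_n + (h/2)·(k1 + k2).
x=0.000000, u=2.400000:
  k1 = f(0.000000, 2.400000) = -5.138000
  k2 = f(0.200000, 1.372400) = -2.829628
  u ← 2.400000 + (0.2/2)·(-5.138000 + (-2.829628)) = 1.603237
u(0.2) ≈ 1.6032

1.6032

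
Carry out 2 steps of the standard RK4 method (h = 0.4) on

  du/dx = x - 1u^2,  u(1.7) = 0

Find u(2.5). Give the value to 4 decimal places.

1.2192

RK4: k1 = f(x_n, u_n); k2 = f(x_n + h/2, u_n + (h/2)·k1); k3 = f(x_n + h/2, u_n + (h/2)·k2); k4 = f(x_n + h, u_n + h·k3); u_{n+1} = u_n + (h/6)·(k1 + 2k2 + 2k3 + k4).
x=1.700000, u=0.000000:
  k1 = f(1.700000, 0.000000) = 1.700000
  k2 = f(1.900000, 0.340000) = 1.784400
  k3 = f(1.900000, 0.356880) = 1.772637
  k4 = f(2.100000, 0.709055) = 1.597241
  u ← 0.000000 + (0.4/6)·(k1 + 2k2 + 2k3 + k4) = 0.694088
x=2.100000, u=0.694088:
  k1 = f(2.100000, 0.694088) = 1.618242
  k2 = f(2.300000, 1.017736) = 1.264213
  k3 = f(2.300000, 0.946930) = 1.403323
  k4 = f(2.500000, 1.255417) = 0.923929
  u ← 0.694088 + (0.4/6)·(k1 + 2k2 + 2k3 + k4) = 1.219237
u(2.5) ≈ 1.2192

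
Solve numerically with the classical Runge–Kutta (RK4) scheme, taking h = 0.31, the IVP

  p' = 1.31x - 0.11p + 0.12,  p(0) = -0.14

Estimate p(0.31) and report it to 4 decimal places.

RK4: k1 = f(x_n, p_n); k2 = f(x_n + h/2, p_n + (h/2)·k1); k3 = f(x_n + h/2, p_n + (h/2)·k2); k4 = f(x_n + h, p_n + h·k3); p_{n+1} = p_n + (h/6)·(k1 + 2k2 + 2k3 + k4).
x=0.000000, p=-0.140000:
  k1 = f(0.000000, -0.140000) = 0.135400
  k2 = f(0.155000, -0.119013) = 0.336141
  k3 = f(0.155000, -0.087898) = 0.332719
  k4 = f(0.310000, -0.036857) = 0.530154
  p ← -0.140000 + (0.31/6)·(k1 + 2k2 + 2k3 + k4) = -0.036497
p(0.31) ≈ -0.0365

-0.0365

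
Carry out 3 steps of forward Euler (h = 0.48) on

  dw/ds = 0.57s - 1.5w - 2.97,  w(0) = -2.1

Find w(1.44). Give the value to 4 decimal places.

Euler: w_{n+1} = w_n + h·f(s_n, w_n).
s=0.000000, w=-2.100000: f=0.180000 → w ← -2.100000 + 0.48·0.180000 = -2.013600
s=0.480000, w=-2.013600: f=0.324000 → w ← -2.013600 + 0.48·0.324000 = -1.858080
s=0.960000, w=-1.858080: f=0.364320 → w ← -1.858080 + 0.48·0.364320 = -1.683206
w(1.44) ≈ -1.6832

-1.6832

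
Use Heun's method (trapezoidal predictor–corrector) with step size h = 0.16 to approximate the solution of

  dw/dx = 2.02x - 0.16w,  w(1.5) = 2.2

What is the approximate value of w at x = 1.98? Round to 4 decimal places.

3.6647

Heun: k1 = f(x_n, w_n); k2 = f(x_n + h, w_n + h·k1); w_{n+1} = w_n + (h/2)·(k1 + k2).
x=1.500000, w=2.200000:
  k1 = f(1.500000, 2.200000) = 2.678000
  k2 = f(1.660000, 2.628480) = 2.932643
  w ← 2.200000 + (0.16/2)·(2.678000 + 2.932643) = 2.648851
x=1.660000, w=2.648851:
  k1 = f(1.660000, 2.648851) = 2.929384
  k2 = f(1.820000, 3.117553) = 3.177592
  w ← 2.648851 + (0.16/2)·(2.929384 + 3.177592) = 3.137409
x=1.820000, w=3.137409:
  k1 = f(1.820000, 3.137409) = 3.174414
  k2 = f(1.980000, 3.645316) = 3.416349
  w ← 3.137409 + (0.16/2)·(3.174414 + 3.416349) = 3.664671
w(1.98) ≈ 3.6647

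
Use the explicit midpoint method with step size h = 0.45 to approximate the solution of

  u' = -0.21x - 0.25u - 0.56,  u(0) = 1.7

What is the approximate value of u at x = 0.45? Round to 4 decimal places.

1.2604

Midpoint: k1 = f(x_n, u_n); k2 = f(x_n + h/2, u_n + (h/2)·k1); u_{n+1} = u_n + h·k2.
x=0.000000, u=1.700000:
  k1 = f(0.000000, 1.700000) = -0.985000
  k2 = f(0.225000, 1.478375) = -0.976844
  u ← 1.700000 + 0.45·(-0.976844) = 1.260420
u(0.45) ≈ 1.2604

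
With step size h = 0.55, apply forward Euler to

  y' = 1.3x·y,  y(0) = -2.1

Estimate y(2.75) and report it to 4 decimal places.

-29.3155

Euler: y_{n+1} = y_n + h·f(x_n, y_n).
x=0.000000, y=-2.100000: f=0.000000 → y ← -2.100000 + 0.55·0.000000 = -2.100000
x=0.550000, y=-2.100000: f=-1.501500 → y ← -2.100000 + 0.55·(-1.501500) = -2.925825
x=1.100000, y=-2.925825: f=-4.183930 → y ← -2.925825 + 0.55·(-4.183930) = -5.226986
x=1.650000, y=-5.226986: f=-11.211886 → y ← -5.226986 + 0.55·(-11.211886) = -11.393524
x=2.200000, y=-11.393524: f=-32.585477 → y ← -11.393524 + 0.55·(-32.585477) = -29.315536
y(2.75) ≈ -29.3155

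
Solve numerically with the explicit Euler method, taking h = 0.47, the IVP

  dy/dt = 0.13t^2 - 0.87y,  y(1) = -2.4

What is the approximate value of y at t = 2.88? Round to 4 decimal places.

0.2566

Euler: y_{n+1} = y_n + h·f(t_n, y_n).
t=1.000000, y=-2.400000: f=2.218000 → y ← -2.400000 + 0.47·2.218000 = -1.357540
t=1.470000, y=-1.357540: f=1.461977 → y ← -1.357540 + 0.47·1.461977 = -0.670411
t=1.940000, y=-0.670411: f=1.072525 → y ← -0.670411 + 0.47·1.072525 = -0.166324
t=2.410000, y=-0.166324: f=0.899755 → y ← -0.166324 + 0.47·0.899755 = 0.256561
y(2.88) ≈ 0.2566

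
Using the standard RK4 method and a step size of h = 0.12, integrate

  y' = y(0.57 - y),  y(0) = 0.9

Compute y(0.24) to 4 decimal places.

0.8380

RK4: k1 = f(t_n, y_n); k2 = f(t_n + h/2, y_n + (h/2)·k1); k3 = f(t_n + h/2, y_n + (h/2)·k2); k4 = f(t_n + h, y_n + h·k3); y_{n+1} = y_n + (h/6)·(k1 + 2k2 + 2k3 + k4).
t=0.000000, y=0.900000:
  k1 = f(0.000000, 0.900000) = -0.297000
  k2 = f(0.060000, 0.882180) = -0.275399
  k3 = f(0.060000, 0.883476) = -0.276949
  k4 = f(0.120000, 0.866766) = -0.257227
  y ← 0.900000 + (0.12/6)·(k1 + 2k2 + 2k3 + k4) = 0.866822
t=0.120000, y=0.866822:
  k1 = f(0.120000, 0.866822) = -0.257291
  k2 = f(0.180000, 0.851384) = -0.239566
  k3 = f(0.180000, 0.852448) = -0.240772
  k4 = f(0.240000, 0.837929) = -0.224505
  y ← 0.866822 + (0.12/6)·(k1 + 2k2 + 2k3 + k4) = 0.837972
y(0.24) ≈ 0.8380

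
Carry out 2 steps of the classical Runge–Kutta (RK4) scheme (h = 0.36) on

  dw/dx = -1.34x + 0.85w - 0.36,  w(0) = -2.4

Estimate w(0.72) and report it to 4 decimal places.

RK4: k1 = f(x_n, w_n); k2 = f(x_n + h/2, w_n + (h/2)·k1); k3 = f(x_n + h/2, w_n + (h/2)·k2); k4 = f(x_n + h, w_n + h·k3); w_{n+1} = w_n + (h/6)·(k1 + 2k2 + 2k3 + k4).
x=0.000000, w=-2.400000:
  k1 = f(0.000000, -2.400000) = -2.400000
  k2 = f(0.180000, -2.832000) = -3.008400
  k3 = f(0.180000, -2.941512) = -3.101485
  k4 = f(0.360000, -3.516535) = -3.831454
  w ← -2.400000 + (0.36/6)·(k1 + 2k2 + 2k3 + k4) = -3.507073
x=0.360000, w=-3.507073:
  k1 = f(0.360000, -3.507073) = -3.823412
  k2 = f(0.540000, -4.195288) = -4.649595
  k3 = f(0.540000, -4.344001) = -4.776000
  k4 = f(0.720000, -5.226434) = -5.767269
  w ← -3.507073 + (0.36/6)·(k1 + 2k2 + 2k3 + k4) = -5.213586
w(0.72) ≈ -5.2136

-5.2136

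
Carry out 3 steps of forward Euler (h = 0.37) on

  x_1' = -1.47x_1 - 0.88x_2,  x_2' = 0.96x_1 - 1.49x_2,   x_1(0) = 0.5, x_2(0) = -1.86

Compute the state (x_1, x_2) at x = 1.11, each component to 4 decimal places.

0.2706, 0.2116

Euler on (x_1,x_2): x_1_{n+1} = x_1_n + h·x_1', x_2_{n+1} = x_2_n + h·x_2'.
0.000000: (0.500000, -1.860000); f=(0.901800, 3.251400) → (0.833666, -0.656982)
0.370000: (0.833666, -0.656982); f=(-0.647345, 1.779223) → (0.594148, 0.001330)
0.740000: (0.594148, 0.001330); f=(-0.874569, 0.568400) → (0.270558, 0.211638)
(x_1(1.11), x_2(1.11)) ≈ (0.2706, 0.2116)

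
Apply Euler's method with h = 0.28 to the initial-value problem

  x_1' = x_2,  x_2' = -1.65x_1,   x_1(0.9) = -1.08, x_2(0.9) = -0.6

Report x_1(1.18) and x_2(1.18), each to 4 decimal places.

Euler on (x_1,x_2): x_1_{n+1} = x_1_n + h·x_1', x_2_{n+1} = x_2_n + h·x_2'.
0.900000: (-1.080000, -0.600000); f=(-0.600000, 1.782000) → (-1.248000, -0.101040)
(x_1(1.18), x_2(1.18)) ≈ (-1.2480, -0.1010)

-1.2480, -0.1010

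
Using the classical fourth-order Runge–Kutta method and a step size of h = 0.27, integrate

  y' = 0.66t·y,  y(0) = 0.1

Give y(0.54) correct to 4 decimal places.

RK4: k1 = f(t_n, y_n); k2 = f(t_n + h/2, y_n + (h/2)·k1); k3 = f(t_n + h/2, y_n + (h/2)·k2); k4 = f(t_n + h, y_n + h·k3); y_{n+1} = y_n + (h/6)·(k1 + 2k2 + 2k3 + k4).
t=0.000000, y=0.100000:
  k1 = f(0.000000, 0.100000) = 0.000000
  k2 = f(0.135000, 0.100000) = 0.008910
  k3 = f(0.135000, 0.101203) = 0.009017
  k4 = f(0.270000, 0.102435) = 0.018254
  y ← 0.100000 + (0.27/6)·(k1 + 2k2 + 2k3 + k4) = 0.102435
t=0.270000, y=0.102435:
  k1 = f(0.270000, 0.102435) = 0.018254
  k2 = f(0.405000, 0.104899) = 0.028040
  k3 = f(0.405000, 0.106220) = 0.028393
  k4 = f(0.540000, 0.110101) = 0.039240
  y ← 0.102435 + (0.27/6)·(k1 + 2k2 + 2k3 + k4) = 0.110101
y(0.54) ≈ 0.1101

0.1101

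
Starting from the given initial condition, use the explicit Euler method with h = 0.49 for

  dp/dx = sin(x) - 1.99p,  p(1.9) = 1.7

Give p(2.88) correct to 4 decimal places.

Euler: p_{n+1} = p_n + h·f(x_n, p_n).
x=1.900000, p=1.700000: f=-2.436700 → p ← 1.700000 + 0.49·(-2.436700) = 0.506017
x=2.390000, p=0.506017: f=-0.324171 → p ← 0.506017 + 0.49·(-0.324171) = 0.347173
p(2.88) ≈ 0.3472

0.3472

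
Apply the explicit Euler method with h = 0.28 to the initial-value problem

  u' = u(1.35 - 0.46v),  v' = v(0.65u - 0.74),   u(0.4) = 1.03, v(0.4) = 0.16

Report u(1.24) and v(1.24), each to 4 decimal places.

2.5758, 0.1870

Euler on (u,v): u_{n+1} = u_n + h·u', v_{n+1} = v_n + h·v'.
0.400000: (1.030000, 0.160000); f=(1.314692, -0.011280) → (1.398114, 0.156842)
0.680000: (1.398114, 0.156842); f=(1.786584, 0.026471) → (1.898357, 0.164253)
0.960000: (1.898357, 0.164253); f=(2.419349, 0.081130) → (2.575775, 0.186970)
(u(1.24), v(1.24)) ≈ (2.5758, 0.1870)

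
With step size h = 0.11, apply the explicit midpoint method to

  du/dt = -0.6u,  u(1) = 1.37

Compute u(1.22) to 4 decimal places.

Midpoint: k1 = f(t_n, u_n); k2 = f(t_n + h/2, u_n + (h/2)·k1); u_{n+1} = u_n + h·k2.
t=1.000000, u=1.370000:
  k1 = f(1.000000, 1.370000) = -0.822000
  k2 = f(1.055000, 1.324790) = -0.794874
  u ← 1.370000 + 0.11·(-0.794874) = 1.282564
t=1.110000, u=1.282564:
  k1 = f(1.110000, 1.282564) = -0.769538
  k2 = f(1.165000, 1.240239) = -0.744144
  u ← 1.282564 + 0.11·(-0.744144) = 1.200708
u(1.22) ≈ 1.2007

1.2007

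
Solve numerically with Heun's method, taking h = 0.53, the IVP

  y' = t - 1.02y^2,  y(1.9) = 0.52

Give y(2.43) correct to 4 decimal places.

1.0790

Heun: k1 = f(t_n, y_n); k2 = f(t_n + h, y_n + h·k1); y_{n+1} = y_n + (h/2)·(k1 + k2).
t=1.900000, y=0.520000:
  k1 = f(1.900000, 0.520000) = 1.624192
  k2 = f(2.430000, 1.380822) = 0.485198
  y ← 0.520000 + (0.53/2)·(1.624192 + 0.485198) = 1.078988
y(2.43) ≈ 1.0790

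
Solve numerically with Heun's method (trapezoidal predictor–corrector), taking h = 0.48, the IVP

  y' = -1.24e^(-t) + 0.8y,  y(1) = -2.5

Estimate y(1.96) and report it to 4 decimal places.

-5.7677

Heun: k1 = f(t_n, y_n); k2 = f(t_n + h, y_n + h·k1); y_{n+1} = y_n + (h/2)·(k1 + k2).
t=1.000000, y=-2.500000:
  k1 = f(1.000000, -2.500000) = -2.456171
  k2 = f(1.480000, -3.678962) = -3.225440
  y ← -2.500000 + (0.48/2)·(-2.456171 + (-3.225440)) = -3.863587
t=1.480000, y=-3.863587:
  k1 = f(1.480000, -3.863587) = -3.373140
  k2 = f(1.960000, -5.482694) = -4.560819
  y ← -3.863587 + (0.48/2)·(-3.373140 + (-4.560819)) = -5.767737
y(1.96) ≈ -5.7677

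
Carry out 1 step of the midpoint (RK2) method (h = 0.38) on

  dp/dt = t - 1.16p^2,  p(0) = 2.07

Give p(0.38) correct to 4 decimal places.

Midpoint: k1 = f(t_n, p_n); k2 = f(t_n + h/2, p_n + (h/2)·k1); p_{n+1} = p_n + h·k2.
t=0.000000, p=2.070000:
  k1 = f(0.000000, 2.070000) = -4.970484
  k2 = f(0.190000, 1.125608) = -1.279712
  p ← 2.070000 + 0.38·(-1.279712) = 1.583709
p(0.38) ≈ 1.5837

1.5837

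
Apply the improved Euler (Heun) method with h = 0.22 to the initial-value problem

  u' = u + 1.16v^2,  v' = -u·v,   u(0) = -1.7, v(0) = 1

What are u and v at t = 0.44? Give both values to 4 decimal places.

Heun on (u,v): k1 = f(t_n, state_n); k2 = f(t_n + h, state_n + h·k1); state_{n+1} = state_n + (h/2)·(k1 + k2).
0.000000: (-1.700000, 1.000000)
  k1 = (-0.540000, 1.700000)
  predictor → (-1.818800, 1.374000)
  k2 = (0.371136, 2.499031)
  → (-1.718575, 1.461893)
0.220000: (-1.718575, 1.461893)
  k1 = (0.760499, 2.512374)
  predictor → (-1.551265, 2.014616)
  k2 = (3.156799, 3.125203)
  → (-1.287672, 2.082027)
(u(0.44), v(0.44)) ≈ (-1.2877, 2.0820)

-1.2877, 2.0820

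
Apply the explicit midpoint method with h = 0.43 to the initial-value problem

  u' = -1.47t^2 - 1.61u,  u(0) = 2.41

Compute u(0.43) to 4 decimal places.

Midpoint: k1 = f(t_n, u_n); k2 = f(t_n + h/2, u_n + (h/2)·k1); u_{n+1} = u_n + h·k2.
t=0.000000, u=2.410000:
  k1 = f(0.000000, 2.410000) = -3.880100
  k2 = f(0.215000, 1.575779) = -2.604954
  u ← 2.410000 + 0.43·(-2.604954) = 1.289870
u(0.43) ≈ 1.2899

1.2899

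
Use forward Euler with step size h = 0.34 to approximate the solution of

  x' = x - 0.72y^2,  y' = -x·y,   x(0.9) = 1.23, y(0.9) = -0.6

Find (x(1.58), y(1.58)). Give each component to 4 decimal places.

2.0607, -0.1639

Euler on (x,y): x_{n+1} = x_n + h·x', y_{n+1} = y_n + h·y'.
0.900000: (1.230000, -0.600000); f=(0.970800, 0.738000) → (1.560072, -0.349080)
1.240000: (1.560072, -0.349080); f=(1.472335, 0.544590) → (2.060666, -0.163919)
(x(1.58), y(1.58)) ≈ (2.0607, -0.1639)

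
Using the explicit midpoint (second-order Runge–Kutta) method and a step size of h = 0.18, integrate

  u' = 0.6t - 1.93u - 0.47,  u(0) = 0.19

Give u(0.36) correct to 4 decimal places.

Midpoint: k1 = f(t_n, u_n); k2 = f(t_n + h/2, u_n + (h/2)·k1); u_{n+1} = u_n + h·k2.
t=0.000000, u=0.190000:
  k1 = f(0.000000, 0.190000) = -0.836700
  k2 = f(0.090000, 0.114697) = -0.637365
  u ← 0.190000 + 0.18·(-0.637365) = 0.075274
t=0.180000, u=0.075274:
  k1 = f(0.180000, 0.075274) = -0.507279
  k2 = f(0.270000, 0.029619) = -0.365165
  u ← 0.075274 + 0.18·(-0.365165) = 0.009545
u(0.36) ≈ 0.0095

0.0095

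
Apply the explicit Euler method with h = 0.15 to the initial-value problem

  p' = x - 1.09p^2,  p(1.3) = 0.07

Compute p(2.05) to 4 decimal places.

Euler: p_{n+1} = p_n + h·f(x_n, p_n).
x=1.300000, p=0.070000: f=1.294659 → p ← 0.070000 + 0.15·1.294659 = 0.264199
x=1.450000, p=0.264199: f=1.373917 → p ← 0.264199 + 0.15·1.373917 = 0.470286
x=1.600000, p=0.470286: f=1.358925 → p ← 0.470286 + 0.15·1.358925 = 0.674125
x=1.750000, p=0.674125: f=1.254655 → p ← 0.674125 + 0.15·1.254655 = 0.862323
x=1.900000, p=0.862323: f=1.089474 → p ← 0.862323 + 0.15·1.089474 = 1.025745
p(2.05) ≈ 1.0257

1.0257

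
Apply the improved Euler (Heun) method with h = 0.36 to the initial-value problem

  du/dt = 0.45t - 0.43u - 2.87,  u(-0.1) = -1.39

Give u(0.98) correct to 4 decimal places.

Heun: k1 = f(t_n, u_n); k2 = f(t_n + h, u_n + h·k1); u_{n+1} = u_n + (h/2)·(k1 + k2).
t=-0.100000, u=-1.390000:
  k1 = f(-0.100000, -1.390000) = -2.317300
  k2 = f(0.260000, -2.224228) = -1.796582
  u ← -1.390000 + (0.36/2)·(-2.317300 + (-1.796582)) = -2.130499
t=0.260000, u=-2.130499:
  k1 = f(0.260000, -2.130499) = -1.836886
  k2 = f(0.620000, -2.791778) = -1.390536
  u ← -2.130499 + (0.36/2)·(-1.836886 + (-1.390536)) = -2.711435
t=0.620000, u=-2.711435:
  k1 = f(0.620000, -2.711435) = -1.425083
  k2 = f(0.980000, -3.224464) = -1.042480
  u ← -2.711435 + (0.36/2)·(-1.425083 + (-1.042480)) = -3.155596
u(0.98) ≈ -3.1556

-3.1556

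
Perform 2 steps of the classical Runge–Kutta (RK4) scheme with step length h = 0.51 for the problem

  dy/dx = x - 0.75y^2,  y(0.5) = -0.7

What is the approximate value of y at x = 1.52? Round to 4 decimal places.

0.1589

RK4: k1 = f(x_n, y_n); k2 = f(x_n + h/2, y_n + (h/2)·k1); k3 = f(x_n + h/2, y_n + (h/2)·k2); k4 = f(x_n + h, y_n + h·k3); y_{n+1} = y_n + (h/6)·(k1 + 2k2 + 2k3 + k4).
x=0.500000, y=-0.700000:
  k1 = f(0.500000, -0.700000) = 0.132500
  k2 = f(0.755000, -0.666212) = 0.422121
  k3 = f(0.755000, -0.592359) = 0.491833
  k4 = f(1.010000, -0.449165) = 0.858688
  y ← -0.700000 + (0.51/6)·(k1 + 2k2 + 2k3 + k4) = -0.460377
x=1.010000, y=-0.460377:
  k1 = f(1.010000, -0.460377) = 0.851040
  k2 = f(1.265000, -0.243362) = 1.220581
  k3 = f(1.265000, -0.149129) = 1.248320
  k4 = f(1.520000, 0.176267) = 1.496698
  y ← -0.460377 + (0.51/6)·(k1 + 2k2 + 2k3 + k4) = 0.158894
y(1.52) ≈ 0.1589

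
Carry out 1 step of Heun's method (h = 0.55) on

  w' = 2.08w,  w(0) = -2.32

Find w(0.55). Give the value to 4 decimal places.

Heun: k1 = f(t_n, w_n); k2 = f(t_n + h, w_n + h·k1); w_{n+1} = w_n + (h/2)·(k1 + k2).
t=0.000000, w=-2.320000:
  k1 = f(0.000000, -2.320000) = -4.825600
  k2 = f(0.550000, -4.974080) = -10.346086
  w ← -2.320000 + (0.55/2)·(-4.825600 + (-10.346086)) = -6.492214
w(0.55) ≈ -6.4922

-6.4922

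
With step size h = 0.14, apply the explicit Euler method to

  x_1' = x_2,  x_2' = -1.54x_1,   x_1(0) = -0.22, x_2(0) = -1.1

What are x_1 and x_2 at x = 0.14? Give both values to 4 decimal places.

-0.3740, -1.0526

Euler on (x_1,x_2): x_1_{n+1} = x_1_n + h·x_1', x_2_{n+1} = x_2_n + h·x_2'.
0.000000: (-0.220000, -1.100000); f=(-1.100000, 0.338800) → (-0.374000, -1.052568)
(x_1(0.14), x_2(0.14)) ≈ (-0.3740, -1.0526)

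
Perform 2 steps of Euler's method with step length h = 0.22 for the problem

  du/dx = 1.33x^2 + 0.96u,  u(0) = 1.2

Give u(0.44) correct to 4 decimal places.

Euler: u_{n+1} = u_n + h·f(x_n, u_n).
x=0.000000, u=1.200000: f=1.152000 → u ← 1.200000 + 0.22·1.152000 = 1.453440
x=0.220000, u=1.453440: f=1.459674 → u ← 1.453440 + 0.22·1.459674 = 1.774568
u(0.44) ≈ 1.7746

1.7746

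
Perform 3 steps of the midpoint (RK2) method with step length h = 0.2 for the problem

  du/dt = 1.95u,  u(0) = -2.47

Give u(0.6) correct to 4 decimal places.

-7.7829

Midpoint: k1 = f(t_n, u_n); k2 = f(t_n + h/2, u_n + (h/2)·k1); u_{n+1} = u_n + h·k2.
t=0.000000, u=-2.470000:
  k1 = f(0.000000, -2.470000) = -4.816500
  k2 = f(0.100000, -2.951650) = -5.755718
  u ← -2.470000 + 0.2·(-5.755718) = -3.621144
t=0.200000, u=-3.621144:
  k1 = f(0.200000, -3.621144) = -7.061230
  k2 = f(0.300000, -4.327266) = -8.438170
  u ← -3.621144 + 0.2·(-8.438170) = -5.308777
t=0.400000, u=-5.308777:
  k1 = f(0.400000, -5.308777) = -10.352116
  k2 = f(0.500000, -6.343989) = -12.370779
  u ← -5.308777 + 0.2·(-12.370779) = -7.782933
u(0.6) ≈ -7.7829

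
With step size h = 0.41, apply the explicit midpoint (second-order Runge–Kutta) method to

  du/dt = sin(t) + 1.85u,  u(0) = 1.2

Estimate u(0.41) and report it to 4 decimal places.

2.5389

Midpoint: k1 = f(t_n, u_n); k2 = f(t_n + h/2, u_n + (h/2)·k1); u_{n+1} = u_n + h·k2.
t=0.000000, u=1.200000:
  k1 = f(0.000000, 1.200000) = 2.220000
  k2 = f(0.205000, 1.655100) = 3.265502
  u ← 1.200000 + 0.41·3.265502 = 2.538856
u(0.41) ≈ 2.5389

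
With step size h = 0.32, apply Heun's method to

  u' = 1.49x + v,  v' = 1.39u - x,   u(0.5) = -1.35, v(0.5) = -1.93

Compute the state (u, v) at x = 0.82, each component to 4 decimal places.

-1.7746, -2.8260

Heun on (u,v): k1 = f(x_n, state_n); k2 = f(x_n + h, state_n + h·k1); state_{n+1} = state_n + (h/2)·(k1 + k2).
0.500000: (-1.350000, -1.930000)
  k1 = (-1.185000, -2.376500)
  predictor → (-1.729200, -2.690480)
  k2 = (-1.468680, -3.223588)
  → (-1.774589, -2.826014)
(u(0.82), v(0.82)) ≈ (-1.7746, -2.8260)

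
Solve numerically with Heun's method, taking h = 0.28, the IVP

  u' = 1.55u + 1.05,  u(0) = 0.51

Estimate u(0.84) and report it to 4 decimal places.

3.5602

Heun: k1 = f(x_n, u_n); k2 = f(x_n + h, u_n + h·k1); u_{n+1} = u_n + (h/2)·(k1 + k2).
x=0.000000, u=0.510000:
  k1 = f(0.000000, 0.510000) = 1.840500
  k2 = f(0.280000, 1.025340) = 2.639277
  u ← 0.510000 + (0.28/2)·(1.840500 + 2.639277) = 1.137169
x=0.280000, u=1.137169:
  k1 = f(0.280000, 1.137169) = 2.812612
  k2 = f(0.560000, 1.924700) = 4.033285
  u ← 1.137169 + (0.28/2)·(2.812612 + 4.033285) = 2.095594
x=0.560000, u=2.095594:
  k1 = f(0.560000, 2.095594) = 4.298171
  k2 = f(0.840000, 3.299082) = 6.163577
  u ← 2.095594 + (0.28/2)·(4.298171 + 6.163577) = 3.560239
u(0.84) ≈ 3.5602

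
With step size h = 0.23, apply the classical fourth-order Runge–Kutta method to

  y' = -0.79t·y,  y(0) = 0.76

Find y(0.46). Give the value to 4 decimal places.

0.6991

RK4: k1 = f(t_n, y_n); k2 = f(t_n + h/2, y_n + (h/2)·k1); k3 = f(t_n + h/2, y_n + (h/2)·k2); k4 = f(t_n + h, y_n + h·k3); y_{n+1} = y_n + (h/6)·(k1 + 2k2 + 2k3 + k4).
t=0.000000, y=0.760000:
  k1 = f(0.000000, 0.760000) = 0.000000
  k2 = f(0.115000, 0.760000) = -0.069046
  k3 = f(0.115000, 0.752060) = -0.068325
  k4 = f(0.230000, 0.744285) = -0.135237
  y ← 0.760000 + (0.23/6)·(k1 + 2k2 + 2k3 + k4) = 0.744284
t=0.230000, y=0.744284:
  k1 = f(0.230000, 0.744284) = -0.135236
  k2 = f(0.345000, 0.728732) = -0.198616
  k3 = f(0.345000, 0.721443) = -0.196629
  k4 = f(0.460000, 0.699059) = -0.254038
  y ← 0.744284 + (0.23/6)·(k1 + 2k2 + 2k3 + k4) = 0.699060
y(0.46) ≈ 0.6991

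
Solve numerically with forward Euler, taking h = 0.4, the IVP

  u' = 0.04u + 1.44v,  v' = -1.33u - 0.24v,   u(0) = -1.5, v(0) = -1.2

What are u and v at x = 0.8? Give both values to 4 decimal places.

-2.4158, 0.9192

Euler on (u,v): u_{n+1} = u_n + h·u', v_{n+1} = v_n + h·v'.
0.000000: (-1.500000, -1.200000); f=(-1.788000, 2.283000) → (-2.215200, -0.286800)
0.400000: (-2.215200, -0.286800); f=(-0.501600, 3.015048) → (-2.415840, 0.919219)
(u(0.8), v(0.8)) ≈ (-2.4158, 0.9192)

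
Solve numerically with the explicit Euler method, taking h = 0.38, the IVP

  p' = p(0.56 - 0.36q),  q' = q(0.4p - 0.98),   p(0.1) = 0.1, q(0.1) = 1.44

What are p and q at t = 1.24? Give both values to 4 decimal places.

0.1248, 0.3835

Euler on (p,q): p_{n+1} = p_n + h·p', q_{n+1} = q_n + h·q'.
0.100000: (0.100000, 1.440000); f=(0.004160, -1.353600) → (0.101581, 0.925632)
0.480000: (0.101581, 0.925632); f=(0.023036, -0.869509) → (0.110334, 0.595219)
0.860000: (0.110334, 0.595219); f=(0.038145, -0.557045) → (0.124829, 0.383542)
(p(1.24), q(1.24)) ≈ (0.1248, 0.3835)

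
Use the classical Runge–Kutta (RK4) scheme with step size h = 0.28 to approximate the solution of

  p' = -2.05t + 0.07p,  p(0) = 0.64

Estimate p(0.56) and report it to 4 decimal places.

0.3399

RK4: k1 = f(t_n, p_n); k2 = f(t_n + h/2, p_n + (h/2)·k1); k3 = f(t_n + h/2, p_n + (h/2)·k2); k4 = f(t_n + h, p_n + h·k3); p_{n+1} = p_n + (h/6)·(k1 + 2k2 + 2k3 + k4).
t=0.000000, p=0.640000:
  k1 = f(0.000000, 0.640000) = 0.044800
  k2 = f(0.140000, 0.646272) = -0.241761
  k3 = f(0.140000, 0.606153) = -0.244569
  k4 = f(0.280000, 0.571521) = -0.533994
  p ← 0.640000 + (0.28/6)·(k1 + 2k2 + 2k3 + k4) = 0.571780
t=0.280000, p=0.571780:
  k1 = f(0.280000, 0.571780) = -0.533975
  k2 = f(0.420000, 0.497024) = -0.826208
  k3 = f(0.420000, 0.456111) = -0.829072
  k4 = f(0.560000, 0.339640) = -1.124225
  p ← 0.571780 + (0.28/6)·(k1 + 2k2 + 2k3 + k4) = 0.339905
p(0.56) ≈ 0.3399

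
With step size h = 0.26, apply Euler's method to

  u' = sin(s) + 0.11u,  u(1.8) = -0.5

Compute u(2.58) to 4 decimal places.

0.1502

Euler: u_{n+1} = u_n + h·f(s_n, u_n).
s=1.800000, u=-0.500000: f=0.918848 → u ← -0.500000 + 0.26·0.918848 = -0.261100
s=2.060000, u=-0.261100: f=0.853986 → u ← -0.261100 + 0.26·0.853986 = -0.039063
s=2.320000, u=-0.039063: f=0.727934 → u ← -0.039063 + 0.26·0.727934 = 0.150200
u(2.58) ≈ 0.1502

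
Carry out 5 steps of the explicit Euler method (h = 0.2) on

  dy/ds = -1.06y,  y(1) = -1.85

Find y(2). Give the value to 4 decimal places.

Euler: y_{n+1} = y_n + h·f(s_n, y_n).
s=1.000000, y=-1.850000: f=1.961000 → y ← -1.850000 + 0.2·1.961000 = -1.457800
s=1.200000, y=-1.457800: f=1.545268 → y ← -1.457800 + 0.2·1.545268 = -1.148746
s=1.400000, y=-1.148746: f=1.217671 → y ← -1.148746 + 0.2·1.217671 = -0.905212
s=1.600000, y=-0.905212: f=0.959525 → y ← -0.905212 + 0.2·0.959525 = -0.713307
s=1.800000, y=-0.713307: f=0.756106 → y ← -0.713307 + 0.2·0.756106 = -0.562086
y(2) ≈ -0.5621

-0.5621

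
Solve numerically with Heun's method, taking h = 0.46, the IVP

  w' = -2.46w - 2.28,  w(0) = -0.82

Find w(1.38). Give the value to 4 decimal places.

Heun: k1 = f(t_n, w_n); k2 = f(t_n + h, w_n + h·k1); w_{n+1} = w_n + (h/2)·(k1 + k2).
t=0.000000, w=-0.820000:
  k1 = f(0.000000, -0.820000) = -0.262800
  k2 = f(0.460000, -0.940888) = 0.034584
  w ← -0.820000 + (0.46/2)·(-0.262800 + 0.034584) = -0.872490
t=0.460000, w=-0.872490:
  k1 = f(0.460000, -0.872490) = -0.133676
  k2 = f(0.920000, -0.933980) = 0.017592
  w ← -0.872490 + (0.46/2)·(-0.133676 + 0.017592) = -0.899189
t=0.920000, w=-0.899189:
  k1 = f(0.920000, -0.899189) = -0.067995
  k2 = f(1.380000, -0.930467) = 0.008948
  w ← -0.899189 + (0.46/2)·(-0.067995 + 0.008948) = -0.912770
w(1.38) ≈ -0.9128

-0.9128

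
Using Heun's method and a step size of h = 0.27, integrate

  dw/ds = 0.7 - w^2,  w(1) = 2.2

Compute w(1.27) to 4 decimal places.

Heun: k1 = f(s_n, w_n); k2 = f(s_n + h, w_n + h·k1); w_{n+1} = w_n + (h/2)·(k1 + k2).
s=1.000000, w=2.200000:
  k1 = f(1.000000, 2.200000) = -4.140000
  k2 = f(1.270000, 1.082200) = -0.471157
  w ← 2.200000 + (0.27/2)·(-4.140000 + (-0.471157)) = 1.577494
w(1.27) ≈ 1.5775

1.5775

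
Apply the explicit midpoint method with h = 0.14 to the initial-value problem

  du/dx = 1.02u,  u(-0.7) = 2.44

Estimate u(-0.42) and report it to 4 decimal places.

Midpoint: k1 = f(x_n, u_n); k2 = f(x_n + h/2, u_n + (h/2)·k1); u_{n+1} = u_n + h·k2.
x=-0.700000, u=2.440000:
  k1 = f(-0.700000, 2.440000) = 2.488800
  k2 = f(-0.630000, 2.614216) = 2.666500
  u ← 2.440000 + 0.14·2.666500 = 2.813310
x=-0.560000, u=2.813310:
  k1 = f(-0.560000, 2.813310) = 2.869576
  k2 = f(-0.490000, 3.014180) = 3.074464
  u ← 2.813310 + 0.14·3.074464 = 3.243735
u(-0.42) ≈ 3.2437

3.2437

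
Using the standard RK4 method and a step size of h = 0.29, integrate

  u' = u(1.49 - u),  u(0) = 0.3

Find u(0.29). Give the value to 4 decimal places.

0.4168

RK4: k1 = f(t_n, u_n); k2 = f(t_n + h/2, u_n + (h/2)·k1); k3 = f(t_n + h/2, u_n + (h/2)·k2); k4 = f(t_n + h, u_n + h·k3); u_{n+1} = u_n + (h/6)·(k1 + 2k2 + 2k3 + k4).
t=0.000000, u=0.300000:
  k1 = f(0.000000, 0.300000) = 0.357000
  k2 = f(0.145000, 0.351765) = 0.400391
  k3 = f(0.145000, 0.358057) = 0.405300
  k4 = f(0.290000, 0.417537) = 0.447793
  u ← 0.300000 + (0.29/6)·(k1 + 2k2 + 2k3 + k4) = 0.416782
u(0.29) ≈ 0.4168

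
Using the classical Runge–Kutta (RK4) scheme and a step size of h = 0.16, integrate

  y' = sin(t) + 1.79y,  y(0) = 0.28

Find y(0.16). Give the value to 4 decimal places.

0.3869

RK4: k1 = f(t_n, y_n); k2 = f(t_n + h/2, y_n + (h/2)·k1); k3 = f(t_n + h/2, y_n + (h/2)·k2); k4 = f(t_n + h, y_n + h·k3); y_{n+1} = y_n + (h/6)·(k1 + 2k2 + 2k3 + k4).
t=0.000000, y=0.280000:
  k1 = f(0.000000, 0.280000) = 0.501200
  k2 = f(0.080000, 0.320096) = 0.652887
  k3 = f(0.080000, 0.332231) = 0.674608
  k4 = f(0.160000, 0.387937) = 0.853726
  y ← 0.280000 + (0.16/6)·(k1 + 2k2 + 2k3 + k4) = 0.386931
y(0.16) ≈ 0.3869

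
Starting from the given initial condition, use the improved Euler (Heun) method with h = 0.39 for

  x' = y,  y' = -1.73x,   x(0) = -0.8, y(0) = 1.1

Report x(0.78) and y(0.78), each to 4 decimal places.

0.3523, 1.4776

Heun on (x,y): k1 = f(s_n, state_n); k2 = f(s_n + h, state_n + h·k1); state_{n+1} = state_n + (h/2)·(k1 + k2).
0.000000: (-0.800000, 1.100000)
  k1 = (1.100000, 1.384000)
  predictor → (-0.371000, 1.639760)
  k2 = (1.639760, 0.641830)
  → (-0.265747, 1.495037)
0.390000: (-0.265747, 1.495037)
  k1 = (1.495037, 0.459742)
  predictor → (0.317318, 1.674336)
  k2 = (1.674336, -0.548959)
  → (0.352281, 1.477639)
(x(0.78), y(0.78)) ≈ (0.3523, 1.4776)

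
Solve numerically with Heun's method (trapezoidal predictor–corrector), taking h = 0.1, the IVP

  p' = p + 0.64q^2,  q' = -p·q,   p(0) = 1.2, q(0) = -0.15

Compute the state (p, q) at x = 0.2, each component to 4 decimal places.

1.4678, -0.1151

Heun on (p,q): k1 = f(x_n, state_n); k2 = f(x_n + h, state_n + h·k1); state_{n+1} = state_n + (h/2)·(k1 + k2).
0.000000: (1.200000, -0.150000)
  k1 = (1.214400, 0.180000)
  predictor → (1.321440, -0.132000)
  k2 = (1.332591, 0.174430)
  → (1.327350, -0.132278)
0.100000: (1.327350, -0.132278)
  k1 = (1.338548, 0.175580)
  predictor → (1.461204, -0.114721)
  k2 = (1.469627, 0.167630)
  → (1.467758, -0.115118)
(p(0.2), q(0.2)) ≈ (1.4678, -0.1151)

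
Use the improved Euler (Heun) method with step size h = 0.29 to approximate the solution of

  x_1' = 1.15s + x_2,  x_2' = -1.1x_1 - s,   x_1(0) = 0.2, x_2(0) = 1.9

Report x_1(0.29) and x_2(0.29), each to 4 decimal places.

0.7901, 1.7063

Heun on (x_1,x_2): k1 = f(s_n, state_n); k2 = f(s_n + h, state_n + h·k1); state_{n+1} = state_n + (h/2)·(k1 + k2).
0.000000: (0.200000, 1.900000)
  k1 = (1.900000, -0.220000)
  predictor → (0.751000, 1.836200)
  k2 = (2.169700, -1.116100)
  → (0.790106, 1.706265)
(x_1(0.29), x_2(0.29)) ≈ (0.7901, 1.7063)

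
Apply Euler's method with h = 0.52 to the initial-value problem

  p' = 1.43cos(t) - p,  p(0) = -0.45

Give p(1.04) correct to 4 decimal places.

Euler: p_{n+1} = p_n + h·f(t_n, p_n).
t=0.000000, p=-0.450000: f=1.880000 → p ← -0.450000 + 0.52·1.880000 = 0.527600
t=0.520000, p=0.527600: f=0.713381 → p ← 0.527600 + 0.52·0.713381 = 0.898558
p(1.04) ≈ 0.8986

0.8986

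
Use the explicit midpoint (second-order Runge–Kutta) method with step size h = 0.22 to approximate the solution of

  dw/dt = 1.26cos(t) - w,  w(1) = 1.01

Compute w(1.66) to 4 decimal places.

0.6409

Midpoint: k1 = f(t_n, w_n); k2 = f(t_n + h/2, w_n + (h/2)·k1); w_{n+1} = w_n + h·k2.
t=1.000000, w=1.010000:
  k1 = f(1.000000, 1.010000) = -0.329219
  k2 = f(1.110000, 0.973786) = -0.413512
  w ← 1.010000 + 0.22·(-0.413512) = 0.919027
t=1.220000, w=0.919027:
  k1 = f(1.220000, 0.919027) = -0.486034
  k2 = f(1.330000, 0.865564) = -0.565084
  w ← 0.919027 + 0.22·(-0.565084) = 0.794709
t=1.440000, w=0.794709:
  k1 = f(1.440000, 0.794709) = -0.630375
  k2 = f(1.550000, 0.725368) = -0.699166
  w ← 0.794709 + 0.22·(-0.699166) = 0.640892
w(1.66) ≈ 0.6409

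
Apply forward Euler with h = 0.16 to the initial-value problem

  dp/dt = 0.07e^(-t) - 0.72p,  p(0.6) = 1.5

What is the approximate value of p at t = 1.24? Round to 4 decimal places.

0.9354

Euler: p_{n+1} = p_n + h·f(t_n, p_n).
t=0.600000, p=1.500000: f=-1.041583 → p ← 1.500000 + 0.16·(-1.041583) = 1.333347
t=0.760000, p=1.333347: f=-0.927273 → p ← 1.333347 + 0.16·(-0.927273) = 1.184983
t=0.920000, p=1.184983: f=-0.825291 → p ← 1.184983 + 0.16·(-0.825291) = 1.052936
t=1.080000, p=1.052936: f=-0.734343 → p ← 1.052936 + 0.16·(-0.734343) = 0.935442
p(1.24) ≈ 0.9354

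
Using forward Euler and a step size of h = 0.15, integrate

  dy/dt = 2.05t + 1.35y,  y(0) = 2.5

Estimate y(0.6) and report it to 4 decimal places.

Euler: y_{n+1} = y_n + h·f(t_n, y_n).
t=0.000000, y=2.500000: f=3.375000 → y ← 2.500000 + 0.15·3.375000 = 3.006250
t=0.150000, y=3.006250: f=4.365938 → y ← 3.006250 + 0.15·4.365938 = 3.661141
t=0.300000, y=3.661141: f=5.557540 → y ← 3.661141 + 0.15·5.557540 = 4.494772
t=0.450000, y=4.494772: f=6.990442 → y ← 4.494772 + 0.15·6.990442 = 5.543338
y(0.6) ≈ 5.5433

5.5433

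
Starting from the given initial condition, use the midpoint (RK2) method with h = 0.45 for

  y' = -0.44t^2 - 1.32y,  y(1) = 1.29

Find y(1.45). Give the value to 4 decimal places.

0.5130

Midpoint: k1 = f(t_n, y_n); k2 = f(t_n + h/2, y_n + (h/2)·k1); y_{n+1} = y_n + h·k2.
t=1.000000, y=1.290000:
  k1 = f(1.000000, 1.290000) = -2.142800
  k2 = f(1.225000, 0.807870) = -1.726663
  y ← 1.290000 + 0.45·(-1.726663) = 0.513001
y(1.45) ≈ 0.5130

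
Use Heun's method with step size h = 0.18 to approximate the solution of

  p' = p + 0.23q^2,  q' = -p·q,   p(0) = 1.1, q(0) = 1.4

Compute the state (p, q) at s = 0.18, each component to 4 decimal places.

Heun on (p,q): k1 = f(s_n, state_n); k2 = f(s_n + h, state_n + h·k1); state_{n+1} = state_n + (h/2)·(k1 + k2).
0.000000: (1.100000, 1.400000)
  k1 = (1.550800, -1.540000)
  predictor → (1.379144, 1.122800)
  k2 = (1.669100, -1.548503)
  → (1.389791, 1.122035)
(p(0.18), q(0.18)) ≈ (1.3898, 1.1220)

1.3898, 1.1220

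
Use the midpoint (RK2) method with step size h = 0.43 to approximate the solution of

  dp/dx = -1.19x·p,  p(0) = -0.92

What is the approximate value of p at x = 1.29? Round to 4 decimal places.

-0.3302

Midpoint: k1 = f(x_n, p_n); k2 = f(x_n + h/2, p_n + (h/2)·k1); p_{n+1} = p_n + h·k2.
x=0.000000, p=-0.920000:
  k1 = f(0.000000, -0.920000) = 0.000000
  k2 = f(0.215000, -0.920000) = 0.235382
  p ← -0.920000 + 0.43·0.235382 = -0.818786
x=0.430000, p=-0.818786:
  k1 = f(0.430000, -0.818786) = 0.418973
  k2 = f(0.645000, -0.728707) = 0.559319
  p ← -0.818786 + 0.43·0.559319 = -0.578279
x=0.860000, p=-0.578279:
  k1 = f(0.860000, -0.578279) = 0.591810
  k2 = f(1.075000, -0.451039) = 0.576992
  p ← -0.578279 + 0.43·0.576992 = -0.330172
p(1.29) ≈ -0.3302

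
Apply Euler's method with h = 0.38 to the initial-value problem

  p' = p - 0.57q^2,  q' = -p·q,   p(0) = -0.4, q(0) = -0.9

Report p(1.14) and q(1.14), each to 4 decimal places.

Euler on (p,q): p_{n+1} = p_n + h·p', q_{n+1} = q_n + h·q'.
0.000000: (-0.400000, -0.900000); f=(-0.861700, -0.360000) → (-0.727446, -1.036800)
0.380000: (-0.727446, -1.036800); f=(-1.340170, -0.754216) → (-1.236711, -1.323402)
0.760000: (-1.236711, -1.323402); f=(-2.235005, -1.636665) → (-2.086012, -1.945335)
(p(1.14), q(1.14)) ≈ (-2.0860, -1.9453)

-2.0860, -1.9453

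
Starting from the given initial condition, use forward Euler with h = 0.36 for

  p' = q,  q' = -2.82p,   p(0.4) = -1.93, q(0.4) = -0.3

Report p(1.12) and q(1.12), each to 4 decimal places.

-1.4406, 3.7283

Euler on (p,q): p_{n+1} = p_n + h·p', q_{n+1} = q_n + h·q'.
0.400000: (-1.930000, -0.300000); f=(-0.300000, 5.442600) → (-2.038000, 1.659336)
0.760000: (-2.038000, 1.659336); f=(1.659336, 5.747160) → (-1.440639, 3.728314)
(p(1.12), q(1.12)) ≈ (-1.4406, 3.7283)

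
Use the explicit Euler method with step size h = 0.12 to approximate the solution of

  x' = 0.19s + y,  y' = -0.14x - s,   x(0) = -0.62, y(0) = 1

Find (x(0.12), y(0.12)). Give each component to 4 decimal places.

Euler on (x,y): x_{n+1} = x_n + h·x', y_{n+1} = y_n + h·y'.
0.000000: (-0.620000, 1.000000); f=(1.000000, 0.086800) → (-0.500000, 1.010416)
(x(0.12), y(0.12)) ≈ (-0.5000, 1.0104)

-0.5000, 1.0104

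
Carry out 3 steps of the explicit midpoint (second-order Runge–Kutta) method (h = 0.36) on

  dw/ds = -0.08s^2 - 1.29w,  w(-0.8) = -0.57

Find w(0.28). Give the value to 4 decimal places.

-0.1553

Midpoint: k1 = f(s_n, w_n); k2 = f(s_n + h/2, w_n + (h/2)·k1); w_{n+1} = w_n + h·k2.
s=-0.800000, w=-0.570000:
  k1 = f(-0.800000, -0.570000) = 0.684100
  k2 = f(-0.620000, -0.446862) = 0.545700
  w ← -0.570000 + 0.36·0.545700 = -0.373548
s=-0.440000, w=-0.373548:
  k1 = f(-0.440000, -0.373548) = 0.466389
  k2 = f(-0.260000, -0.289598) = 0.368173
  w ← -0.373548 + 0.36·0.368173 = -0.241006
s=-0.080000, w=-0.241006:
  k1 = f(-0.080000, -0.241006) = 0.310385
  k2 = f(0.100000, -0.185136) = 0.238026
  w ← -0.241006 + 0.36·0.238026 = -0.155316
w(0.28) ≈ -0.1553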